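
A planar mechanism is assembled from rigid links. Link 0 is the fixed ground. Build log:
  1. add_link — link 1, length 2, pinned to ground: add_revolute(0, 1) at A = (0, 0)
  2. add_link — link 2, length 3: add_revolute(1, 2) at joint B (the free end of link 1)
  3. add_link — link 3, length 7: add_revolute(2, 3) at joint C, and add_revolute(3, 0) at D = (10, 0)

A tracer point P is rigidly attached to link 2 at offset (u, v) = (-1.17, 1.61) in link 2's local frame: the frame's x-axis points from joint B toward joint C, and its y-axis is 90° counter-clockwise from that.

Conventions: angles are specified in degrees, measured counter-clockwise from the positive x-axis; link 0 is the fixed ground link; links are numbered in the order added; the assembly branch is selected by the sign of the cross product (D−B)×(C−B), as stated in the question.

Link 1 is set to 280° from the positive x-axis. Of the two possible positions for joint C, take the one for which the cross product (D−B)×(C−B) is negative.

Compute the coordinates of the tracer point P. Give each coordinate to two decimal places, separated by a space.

A=(0,0), D=(10.00,0)
B = A + 2.00·(cos280°, sin280°) = (0.3473, -1.9696)
|BD| = 9.8516
circle(B,3.00) ∩ circle(D,7.00): a=2.8957, h=0.7843
  candidates: C₊=(3.0277,-0.6223) cross=7.726; C₋=(3.3413,-2.1591) cross=-7.726
  branch - wants cross < 0 → take C=(3.3413,-2.1591) (cross=-7.726)
ex = (C−B)/|BC| = (0.9980,-0.0632); ey = (0.0632,0.9980)
P = B + -1.17·ex + 1.61·ey = (-0.7187,-0.2889)

-0.72 -0.29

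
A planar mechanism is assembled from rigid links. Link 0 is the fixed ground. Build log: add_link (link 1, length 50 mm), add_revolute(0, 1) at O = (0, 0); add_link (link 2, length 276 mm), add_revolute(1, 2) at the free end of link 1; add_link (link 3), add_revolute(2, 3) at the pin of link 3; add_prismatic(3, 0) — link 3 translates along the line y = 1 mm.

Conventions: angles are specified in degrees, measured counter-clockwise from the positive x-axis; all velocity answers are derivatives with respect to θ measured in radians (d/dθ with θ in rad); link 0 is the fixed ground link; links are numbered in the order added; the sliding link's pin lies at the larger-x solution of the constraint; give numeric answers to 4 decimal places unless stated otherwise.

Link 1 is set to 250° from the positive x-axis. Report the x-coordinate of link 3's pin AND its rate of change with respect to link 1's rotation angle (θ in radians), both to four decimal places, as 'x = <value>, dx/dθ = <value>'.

geometry: r = 50 mm, L = 276 mm, e = 1 mm
crank pin P = (r cos θ, r sin θ) = (-17.101007, -46.984631)
h = r sin θ − e = -46.984631 − 1 = -47.984631
x = r cos θ + √(L² − h²) = -17.101007 + 271.796753 = 254.695746
dx/dθ = −r sin θ − h·r cos θ/√(L² − h²) (θ in radians; h = -47.984631) = 43.965517

x = 254.6957, dx/dθ = 43.9655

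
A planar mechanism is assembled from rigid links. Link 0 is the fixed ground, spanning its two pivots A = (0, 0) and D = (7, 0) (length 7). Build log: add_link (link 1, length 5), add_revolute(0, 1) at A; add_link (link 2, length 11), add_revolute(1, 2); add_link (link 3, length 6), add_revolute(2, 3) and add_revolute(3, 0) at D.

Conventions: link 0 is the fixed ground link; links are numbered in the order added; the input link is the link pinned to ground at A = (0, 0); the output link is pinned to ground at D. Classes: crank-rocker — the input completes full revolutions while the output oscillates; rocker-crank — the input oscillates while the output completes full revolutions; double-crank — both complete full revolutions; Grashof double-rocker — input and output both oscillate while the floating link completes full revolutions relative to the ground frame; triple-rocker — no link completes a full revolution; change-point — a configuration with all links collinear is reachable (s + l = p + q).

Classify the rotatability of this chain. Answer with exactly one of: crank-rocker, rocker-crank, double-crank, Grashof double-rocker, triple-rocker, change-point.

lengths: ground=7, input=5, coupler=11, output=6
sorted: s=5 (shortest), l=11 (longest), p+q=13
s + l = 16 vs p + q = 13
s + l > p + q → non-Grashof → no link fully rotates → triple-rocker

triple-rocker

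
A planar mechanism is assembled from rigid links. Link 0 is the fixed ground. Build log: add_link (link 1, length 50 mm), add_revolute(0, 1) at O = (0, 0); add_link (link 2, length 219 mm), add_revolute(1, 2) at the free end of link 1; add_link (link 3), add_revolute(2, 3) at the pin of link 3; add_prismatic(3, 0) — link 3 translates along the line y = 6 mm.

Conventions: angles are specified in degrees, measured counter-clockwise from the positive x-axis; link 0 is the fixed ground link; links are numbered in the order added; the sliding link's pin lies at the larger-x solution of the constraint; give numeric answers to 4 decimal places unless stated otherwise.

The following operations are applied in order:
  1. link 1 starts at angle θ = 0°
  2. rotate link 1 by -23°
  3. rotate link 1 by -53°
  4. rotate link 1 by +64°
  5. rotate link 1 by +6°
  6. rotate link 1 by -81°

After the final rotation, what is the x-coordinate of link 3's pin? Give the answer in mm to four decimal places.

geometry: r = 50 mm, L = 219 mm, e = 6 mm; θ starts at 0°
rotate link 1 by -23°: θ ← 0° -23° = -23°
rotate link 1 by -53°: θ ← -23° -53° = -76°
rotate link 1 by +64°: θ ← -76° +64° = -12°
rotate link 1 by +6°: θ ← -12° +6° = -6°
rotate link 1 by -81°: θ ← -6° -81° = -87°
crank pin P = (r cos θ, r sin θ) = (2.616798, -49.931477)
h = r sin θ − e = -49.931477 − 6 = -55.931477
x = r cos θ + √(L² − h²) = 2.616798 + 211.737266 = 214.354064

214.3541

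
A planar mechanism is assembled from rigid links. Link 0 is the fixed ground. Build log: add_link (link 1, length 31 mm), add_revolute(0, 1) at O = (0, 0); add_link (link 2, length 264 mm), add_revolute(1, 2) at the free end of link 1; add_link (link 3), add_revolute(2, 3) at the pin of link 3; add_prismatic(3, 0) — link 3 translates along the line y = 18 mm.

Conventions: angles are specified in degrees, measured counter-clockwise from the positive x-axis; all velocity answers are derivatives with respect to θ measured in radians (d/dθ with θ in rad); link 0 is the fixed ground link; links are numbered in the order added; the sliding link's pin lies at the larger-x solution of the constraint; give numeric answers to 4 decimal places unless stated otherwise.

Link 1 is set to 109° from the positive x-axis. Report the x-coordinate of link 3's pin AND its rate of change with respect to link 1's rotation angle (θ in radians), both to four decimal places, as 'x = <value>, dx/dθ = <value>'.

geometry: r = 31 mm, L = 264 mm, e = 18 mm
crank pin P = (r cos θ, r sin θ) = (-10.092613, 29.311076)
h = r sin θ − e = 29.311076 − 18 = 11.311076
x = r cos θ + √(L² − h²) = -10.092613 + 263.757577 = 253.664964
dx/dθ = −r sin θ − h·r cos θ/√(L² − h²) (θ in radians; h = 11.311076) = -28.878261

x = 253.6650, dx/dθ = -28.8783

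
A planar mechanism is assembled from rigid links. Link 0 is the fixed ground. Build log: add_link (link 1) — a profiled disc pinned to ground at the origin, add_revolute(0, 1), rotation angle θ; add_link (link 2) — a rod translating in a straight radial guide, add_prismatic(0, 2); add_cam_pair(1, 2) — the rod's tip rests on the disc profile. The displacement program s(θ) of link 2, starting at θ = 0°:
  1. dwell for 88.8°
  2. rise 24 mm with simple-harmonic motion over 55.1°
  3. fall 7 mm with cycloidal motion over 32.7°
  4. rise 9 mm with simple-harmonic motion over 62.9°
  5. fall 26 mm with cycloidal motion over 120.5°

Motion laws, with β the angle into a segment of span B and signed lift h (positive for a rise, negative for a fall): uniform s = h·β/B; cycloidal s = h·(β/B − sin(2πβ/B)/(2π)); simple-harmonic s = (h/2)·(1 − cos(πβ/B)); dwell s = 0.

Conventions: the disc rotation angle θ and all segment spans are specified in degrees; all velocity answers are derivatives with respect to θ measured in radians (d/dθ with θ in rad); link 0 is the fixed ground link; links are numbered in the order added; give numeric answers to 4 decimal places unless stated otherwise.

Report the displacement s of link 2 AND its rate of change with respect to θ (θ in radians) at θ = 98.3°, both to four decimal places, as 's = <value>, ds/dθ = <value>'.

seg 1 [0°–88.8°] dwell: s stays 0.0000
seg 2 [88.8°–143.9°] simple-harmonic, h=24: θ=98.3° here. β=9.5, B=55.1. 24/2·(1 − cos(π·0.1724)) = 1.7177 → s = 1.7177
velocity in seg [88.8°–143.9°] (simple-harmonic), θ in radians: β = 9.5° = 0.1658 rad, B = 55.1° = 0.9617 rad; ds/dθ = (πh/(2B)) sin(πβ/B) = (π·24/(2·0.9617)) sin(π·0.1724) = 20.210460 mm/rad

s = 1.7177, ds/dθ = 20.2105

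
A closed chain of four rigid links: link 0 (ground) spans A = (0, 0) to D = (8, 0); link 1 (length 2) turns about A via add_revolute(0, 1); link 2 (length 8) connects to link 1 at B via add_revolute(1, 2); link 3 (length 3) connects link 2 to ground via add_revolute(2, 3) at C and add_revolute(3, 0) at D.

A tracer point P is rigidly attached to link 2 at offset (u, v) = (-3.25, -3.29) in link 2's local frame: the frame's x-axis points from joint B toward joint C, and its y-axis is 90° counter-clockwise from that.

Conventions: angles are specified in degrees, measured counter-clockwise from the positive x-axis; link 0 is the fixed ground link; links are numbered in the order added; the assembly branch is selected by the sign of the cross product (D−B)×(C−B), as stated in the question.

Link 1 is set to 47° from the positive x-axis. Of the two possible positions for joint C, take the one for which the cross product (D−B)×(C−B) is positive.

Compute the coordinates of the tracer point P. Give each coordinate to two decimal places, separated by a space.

A=(0,0), D=(8.00,0)
B = A + 2.00·(cos47°, sin47°) = (1.3640, 1.4627)
|BD| = 6.7953
circle(B,8.00) ∩ circle(D,3.00): a=7.4446, h=2.9289
  candidates: C₊=(9.2645,2.7205) cross=19.903; C₋=(8.0036,-3.0000) cross=-19.903
  branch + wants cross > 0 → take C=(9.2645,2.7205) (cross=19.903)
ex = (C−B)/|BC| = (0.9876,0.1572); ey = (-0.1572,0.9876)
P = B + -3.25·ex + -3.29·ey = (-1.3283,-2.2973)

-1.33 -2.30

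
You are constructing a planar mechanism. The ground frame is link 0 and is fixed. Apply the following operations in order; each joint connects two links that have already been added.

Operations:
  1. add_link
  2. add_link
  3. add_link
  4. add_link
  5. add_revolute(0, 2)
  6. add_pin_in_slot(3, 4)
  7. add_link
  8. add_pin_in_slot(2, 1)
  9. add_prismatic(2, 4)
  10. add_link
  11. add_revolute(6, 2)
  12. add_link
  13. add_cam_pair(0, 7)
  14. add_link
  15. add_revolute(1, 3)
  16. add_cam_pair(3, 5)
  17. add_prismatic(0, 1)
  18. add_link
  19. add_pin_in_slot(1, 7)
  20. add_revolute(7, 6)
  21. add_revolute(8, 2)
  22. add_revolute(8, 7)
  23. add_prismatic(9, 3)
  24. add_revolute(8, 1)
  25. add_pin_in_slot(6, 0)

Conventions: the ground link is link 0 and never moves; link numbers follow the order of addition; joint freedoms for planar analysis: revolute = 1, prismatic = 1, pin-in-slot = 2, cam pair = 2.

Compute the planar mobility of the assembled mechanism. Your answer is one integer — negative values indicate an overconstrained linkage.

link 0 = ground. State L|J1|J2 = 1|0|0
+link1  2|0|0
+link2  3|0|0
+link3  4|0|0
+link4  5|0|0
R(0,2) f=1→J1  5|1|0
PS(3,4) f=2→J2  5|1|1
+link5  6|1|1
PS(2,1) f=2→J2  6|1|2
P(2,4) f=1→J1  6|2|2
+link6  7|2|2
R(6,2) f=1→J1  7|3|2
+link7  8|3|2
C(0,7) f=2→J2  8|3|3
+link8  9|3|3
R(1,3) f=1→J1  9|4|3
C(3,5) f=2→J2  9|4|4
P(0,1) f=1→J1  9|5|4
+link9  10|5|4
PS(1,7) f=2→J2  10|5|5
R(7,6) f=1→J1  10|6|5
R(8,2) f=1→J1  10|7|5
R(8,7) f=1→J1  10|8|5
P(9,3) f=1→J1  10|9|5
R(8,1) f=1→J1  10|10|5
PS(6,0) f=2→J2  10|10|6
M = 3(10−1)−2·10−6 = 27−20−6 = 1

M = 1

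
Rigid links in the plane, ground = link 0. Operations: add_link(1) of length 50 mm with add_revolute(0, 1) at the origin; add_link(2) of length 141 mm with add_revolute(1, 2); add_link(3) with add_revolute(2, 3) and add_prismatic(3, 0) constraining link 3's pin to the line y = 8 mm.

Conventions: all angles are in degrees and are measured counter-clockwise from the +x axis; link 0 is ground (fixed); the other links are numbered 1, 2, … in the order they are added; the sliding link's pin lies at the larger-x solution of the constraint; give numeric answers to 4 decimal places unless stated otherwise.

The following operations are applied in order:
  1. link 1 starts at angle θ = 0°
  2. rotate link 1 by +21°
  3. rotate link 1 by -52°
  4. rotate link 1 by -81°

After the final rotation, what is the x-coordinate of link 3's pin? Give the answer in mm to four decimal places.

geometry: r = 50 mm, L = 141 mm, e = 8 mm; θ starts at 0°
rotate link 1 by +21°: θ ← 0° +21° = 21°
rotate link 1 by -52°: θ ← 21° -52° = -31°
rotate link 1 by -81°: θ ← -31° -81° = -112°
crank pin P = (r cos θ, r sin θ) = (-18.730330, -46.359193)
h = r sin θ − e = -46.359193 − 8 = -54.359193
x = r cos θ + √(L² − h²) = -18.730330 + 130.100262 = 111.369932

111.3699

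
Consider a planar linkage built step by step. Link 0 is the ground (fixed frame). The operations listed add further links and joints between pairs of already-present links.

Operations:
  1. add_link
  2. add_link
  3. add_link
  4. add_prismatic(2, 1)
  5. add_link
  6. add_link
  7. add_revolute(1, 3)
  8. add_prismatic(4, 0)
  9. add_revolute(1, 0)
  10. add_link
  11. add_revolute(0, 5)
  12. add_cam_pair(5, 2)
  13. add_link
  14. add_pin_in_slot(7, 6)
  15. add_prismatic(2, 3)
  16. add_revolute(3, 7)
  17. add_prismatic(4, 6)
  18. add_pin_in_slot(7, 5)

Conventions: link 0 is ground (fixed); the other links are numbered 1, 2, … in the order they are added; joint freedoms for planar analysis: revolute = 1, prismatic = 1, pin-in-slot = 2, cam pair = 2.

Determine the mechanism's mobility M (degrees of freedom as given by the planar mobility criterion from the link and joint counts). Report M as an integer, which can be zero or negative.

ground; <1,0,0>
#1 <2,0,0>
#2 <3,0,0>
#3 <4,0,0>
P:2↔1 J1 <4,1,0>
#4 <5,1,0>
#5 <6,1,0>
R:1↔3 J1 <6,2,0>
P:4↔0 J1 <6,3,0>
R:1↔0 J1 <6,4,0>
#6 <7,4,0>
R:0↔5 J1 <7,5,0>
C:5↔2 J2 <7,5,1>
#7 <8,5,1>
PS:7↔6 J2 <8,5,2>
P:2↔3 J1 <8,6,2>
R:3↔7 J1 <8,7,2>
P:4↔6 J1 <8,8,2>
PS:7↔5 J2 <8,8,3>
3×7 − 2×8 − 1×3 = 2

M = 2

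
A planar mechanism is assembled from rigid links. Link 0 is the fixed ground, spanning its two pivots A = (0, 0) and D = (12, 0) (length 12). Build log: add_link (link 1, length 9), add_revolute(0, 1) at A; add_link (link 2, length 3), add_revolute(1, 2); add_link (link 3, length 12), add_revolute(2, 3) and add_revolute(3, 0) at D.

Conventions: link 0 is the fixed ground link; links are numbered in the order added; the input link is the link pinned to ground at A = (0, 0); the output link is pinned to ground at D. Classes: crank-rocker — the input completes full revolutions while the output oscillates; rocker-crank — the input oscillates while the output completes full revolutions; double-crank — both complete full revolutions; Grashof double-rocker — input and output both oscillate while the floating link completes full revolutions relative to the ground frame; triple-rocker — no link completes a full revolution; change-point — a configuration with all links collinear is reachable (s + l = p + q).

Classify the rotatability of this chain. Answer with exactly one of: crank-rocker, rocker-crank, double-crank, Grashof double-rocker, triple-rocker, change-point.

lengths: ground=12, input=9, coupler=3, output=12
sorted: s=3 (shortest), l=12 (longest), p+q=21
s + l = 15 vs p + q = 21
s + l < p + q (Grashof) with shortest = coupler link → Grashof double-rocker

Grashof double-rocker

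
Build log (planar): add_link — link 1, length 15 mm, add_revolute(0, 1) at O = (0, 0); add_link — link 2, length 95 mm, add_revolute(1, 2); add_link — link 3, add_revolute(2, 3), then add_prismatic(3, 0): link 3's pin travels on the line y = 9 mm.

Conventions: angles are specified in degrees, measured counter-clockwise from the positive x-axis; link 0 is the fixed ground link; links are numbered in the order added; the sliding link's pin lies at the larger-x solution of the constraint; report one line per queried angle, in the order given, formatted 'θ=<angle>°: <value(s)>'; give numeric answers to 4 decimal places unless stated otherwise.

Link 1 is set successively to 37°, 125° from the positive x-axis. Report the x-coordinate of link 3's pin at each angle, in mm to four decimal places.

geometry: r = 15 mm, L = 95 mm, e = 9 mm
θ=37°: crank pin P = (r cos θ, r sin θ) = (11.979533, 9.027225)
θ=37°: h = r sin θ − e = 9.027225 − 9 = 0.027225
θ=37°: x = r cos θ + √(L² − h²) = 11.979533 + 94.999996 = 106.979529
θ=125°: crank pin P = (r cos θ, r sin θ) = (-8.603647, 12.287281)
θ=125°: h = r sin θ − e = 12.287281 − 9 = 3.287281
θ=125°: x = r cos θ + √(L² − h²) = -8.603647 + 94.943108 = 86.339462

θ=37°: 106.9795
θ=125°: 86.3395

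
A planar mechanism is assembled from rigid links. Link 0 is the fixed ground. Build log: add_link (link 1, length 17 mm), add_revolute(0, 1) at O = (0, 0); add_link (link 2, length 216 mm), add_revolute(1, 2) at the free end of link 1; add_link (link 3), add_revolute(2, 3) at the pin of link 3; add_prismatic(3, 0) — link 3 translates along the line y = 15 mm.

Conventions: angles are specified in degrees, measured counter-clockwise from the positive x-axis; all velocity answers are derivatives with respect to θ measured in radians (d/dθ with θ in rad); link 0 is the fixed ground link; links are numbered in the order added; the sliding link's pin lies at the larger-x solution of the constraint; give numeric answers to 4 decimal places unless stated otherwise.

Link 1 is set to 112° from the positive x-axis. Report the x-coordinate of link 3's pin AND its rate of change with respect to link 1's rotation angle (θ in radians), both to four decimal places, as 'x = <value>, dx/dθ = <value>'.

geometry: r = 17 mm, L = 216 mm, e = 15 mm
crank pin P = (r cos θ, r sin θ) = (-6.368312, 15.762126)
h = r sin θ − e = 15.762126 − 15 = 0.762126
x = r cos θ + √(L² − h²) = -6.368312 + 215.998655 = 209.630343
dx/dθ = −r sin θ − h·r cos θ/√(L² − h²) (θ in radians; h = 0.762126) = -15.739656

x = 209.6303, dx/dθ = -15.7397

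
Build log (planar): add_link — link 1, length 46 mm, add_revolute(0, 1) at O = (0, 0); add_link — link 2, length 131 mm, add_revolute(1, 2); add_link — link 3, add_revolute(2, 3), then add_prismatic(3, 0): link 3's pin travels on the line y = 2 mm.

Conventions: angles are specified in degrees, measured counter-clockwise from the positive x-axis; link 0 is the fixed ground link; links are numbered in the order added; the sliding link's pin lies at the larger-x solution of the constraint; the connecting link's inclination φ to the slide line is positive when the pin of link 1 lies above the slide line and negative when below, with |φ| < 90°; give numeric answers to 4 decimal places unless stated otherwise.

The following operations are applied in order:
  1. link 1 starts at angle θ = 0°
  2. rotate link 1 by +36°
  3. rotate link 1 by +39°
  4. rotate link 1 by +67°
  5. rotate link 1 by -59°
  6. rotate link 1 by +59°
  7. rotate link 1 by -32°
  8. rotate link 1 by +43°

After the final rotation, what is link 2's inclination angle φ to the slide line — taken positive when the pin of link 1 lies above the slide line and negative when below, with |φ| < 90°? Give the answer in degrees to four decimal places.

geometry: r = 46 mm, L = 131 mm, e = 2 mm; θ starts at 0°
rotate link 1 by +36°: θ ← 0° +36° = 36°
rotate link 1 by +39°: θ ← 36° +39° = 75°
rotate link 1 by +67°: θ ← 75° +67° = 142°
rotate link 1 by -59°: θ ← 142° -59° = 83°
rotate link 1 by +59°: θ ← 83° +59° = 142°
rotate link 1 by -32°: θ ← 142° -32° = 110°
rotate link 1 by +43°: θ ← 110° +43° = 153°
h = r sin θ − e = 20.883563 − 2 = 18.883563
sin φ = h / L = 18.883563 / 131 = 0.14414934
φ = arcsin(0.14414934) = 8.288022°

8.2880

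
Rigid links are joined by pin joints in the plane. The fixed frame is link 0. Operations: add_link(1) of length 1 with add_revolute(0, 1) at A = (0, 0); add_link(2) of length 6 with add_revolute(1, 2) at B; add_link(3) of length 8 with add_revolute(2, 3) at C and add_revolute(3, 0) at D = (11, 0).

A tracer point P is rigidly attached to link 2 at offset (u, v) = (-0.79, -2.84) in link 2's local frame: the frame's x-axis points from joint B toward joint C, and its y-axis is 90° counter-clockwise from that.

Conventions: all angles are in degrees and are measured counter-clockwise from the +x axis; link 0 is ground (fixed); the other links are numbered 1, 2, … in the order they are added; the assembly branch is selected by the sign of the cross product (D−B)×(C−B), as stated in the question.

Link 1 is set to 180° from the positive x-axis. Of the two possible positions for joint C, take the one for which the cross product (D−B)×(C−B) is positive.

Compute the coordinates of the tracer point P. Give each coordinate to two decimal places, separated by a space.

A=(0,0), D=(11.00,0)
B = A + 1.00·(cos180°, sin180°) = (-1.0000, 0.0000)
|BD| = 12.0000
circle(B,6.00) ∩ circle(D,8.00): a=4.8333, h=3.5551
  candidates: C₊=(3.8333,3.5551) cross=42.661; C₋=(3.8333,-3.5551) cross=-42.661
  branch + wants cross > 0 → take C=(3.8333,3.5551) (cross=42.661)
ex = (C−B)/|BC| = (0.8056,0.5925); ey = (-0.5925,0.8056)
P = B + -0.79·ex + -2.84·ey = (0.0464,-2.7559)

0.05 -2.76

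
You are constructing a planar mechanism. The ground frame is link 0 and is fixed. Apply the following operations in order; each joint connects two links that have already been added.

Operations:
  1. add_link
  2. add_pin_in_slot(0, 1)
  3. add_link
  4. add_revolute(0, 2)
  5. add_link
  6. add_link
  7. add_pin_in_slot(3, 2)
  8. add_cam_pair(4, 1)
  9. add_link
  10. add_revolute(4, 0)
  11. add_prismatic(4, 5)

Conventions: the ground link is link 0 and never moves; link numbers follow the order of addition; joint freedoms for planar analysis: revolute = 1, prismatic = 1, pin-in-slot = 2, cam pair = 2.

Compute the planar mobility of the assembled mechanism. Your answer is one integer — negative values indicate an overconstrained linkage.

link 0 = ground. State L|J1|J2 = 1|0|0
+link1  2|0|0
PS(0,1) f=2→J2  2|0|1
+link2  3|0|1
R(0,2) f=1→J1  3|1|1
+link3  4|1|1
+link4  5|1|1
PS(3,2) f=2→J2  5|1|2
C(4,1) f=2→J2  5|1|3
+link5  6|1|3
R(4,0) f=1→J1  6|2|3
P(4,5) f=1→J1  6|3|3
M = 3(6−1)−2·3−3 = 15−6−3 = 6

M = 6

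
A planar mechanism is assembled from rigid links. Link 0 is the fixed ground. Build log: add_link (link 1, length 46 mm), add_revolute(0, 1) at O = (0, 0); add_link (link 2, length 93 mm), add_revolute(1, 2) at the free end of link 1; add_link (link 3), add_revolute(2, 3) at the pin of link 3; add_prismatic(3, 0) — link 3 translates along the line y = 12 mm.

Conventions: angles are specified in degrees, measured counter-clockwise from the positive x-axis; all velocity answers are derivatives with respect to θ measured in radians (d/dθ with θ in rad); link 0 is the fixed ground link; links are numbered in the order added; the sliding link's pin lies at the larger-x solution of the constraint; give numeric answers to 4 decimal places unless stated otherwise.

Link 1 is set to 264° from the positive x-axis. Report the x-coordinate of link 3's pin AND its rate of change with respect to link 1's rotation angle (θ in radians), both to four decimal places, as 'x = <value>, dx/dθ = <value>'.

geometry: r = 46 mm, L = 93 mm, e = 12 mm
crank pin P = (r cos θ, r sin θ) = (-4.808309, -45.748007)
h = r sin θ − e = -45.748007 − 12 = -57.748007
x = r cos θ + √(L² − h²) = -4.808309 + 72.898338 = 68.090029
dx/dθ = −r sin θ − h·r cos θ/√(L² − h²) (θ in radians; h = -57.748007) = 41.939000

x = 68.0900, dx/dθ = 41.9390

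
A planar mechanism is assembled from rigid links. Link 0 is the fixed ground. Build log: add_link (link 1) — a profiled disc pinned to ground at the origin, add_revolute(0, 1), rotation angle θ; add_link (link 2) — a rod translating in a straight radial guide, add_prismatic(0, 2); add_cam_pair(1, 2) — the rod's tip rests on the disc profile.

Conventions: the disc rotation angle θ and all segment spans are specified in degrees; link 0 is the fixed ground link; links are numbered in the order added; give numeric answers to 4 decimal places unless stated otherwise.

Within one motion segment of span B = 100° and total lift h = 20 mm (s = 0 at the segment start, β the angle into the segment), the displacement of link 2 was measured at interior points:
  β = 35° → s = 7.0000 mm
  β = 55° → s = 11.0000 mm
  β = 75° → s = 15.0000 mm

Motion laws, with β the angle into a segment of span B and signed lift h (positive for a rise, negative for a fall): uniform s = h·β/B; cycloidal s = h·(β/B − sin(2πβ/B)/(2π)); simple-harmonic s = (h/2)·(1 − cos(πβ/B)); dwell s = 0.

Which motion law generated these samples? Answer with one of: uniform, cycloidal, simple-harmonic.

candidates at β/B = r: uniform s = h·r (linear in β); cycloidal s = h·(r − sin(2πr)/(2π)); simple-harmonic s = (h/2)(1 − cos(πr))
β=35°: printed 7.0000 | uniform 7.0000, cycloidal 4.4248, simple-harmonic 5.4601
β=55°: printed 11.0000 | uniform 11.0000, cycloidal 11.9836, simple-harmonic 11.5643
β=75°: printed 15.0000 | uniform 15.0000, cycloidal 18.1831, simple-harmonic 17.0711
only one law matches every sample → uniform

uniform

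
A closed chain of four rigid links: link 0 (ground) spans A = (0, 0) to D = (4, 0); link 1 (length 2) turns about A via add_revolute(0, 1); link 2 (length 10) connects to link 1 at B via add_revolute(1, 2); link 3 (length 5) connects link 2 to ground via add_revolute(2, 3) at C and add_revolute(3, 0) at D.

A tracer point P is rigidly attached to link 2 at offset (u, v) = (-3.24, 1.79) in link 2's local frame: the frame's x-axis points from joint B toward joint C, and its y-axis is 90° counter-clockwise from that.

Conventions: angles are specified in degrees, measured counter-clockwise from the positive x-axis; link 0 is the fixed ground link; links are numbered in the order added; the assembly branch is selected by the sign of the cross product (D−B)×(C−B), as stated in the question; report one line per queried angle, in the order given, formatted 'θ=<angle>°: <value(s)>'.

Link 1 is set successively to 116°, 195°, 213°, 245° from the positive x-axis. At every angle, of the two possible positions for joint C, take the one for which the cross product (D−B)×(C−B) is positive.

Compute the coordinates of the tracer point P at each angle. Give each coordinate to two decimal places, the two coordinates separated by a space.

A=(0,0), D=(4.00,0)
θ=116°: B = A + 2.00·(cos116°, sin116°) = (-0.8767, 1.7976)
θ=116°: |BD| = 5.1975
θ=116°: circle(B,10.00) ∩ circle(D,5.00): a=9.8138, h=1.9210
θ=116°:   candidates: C₊=(8.9958,0.2058) cross=9.984; C₋=(7.6670,-3.3990) cross=-9.984
θ=116°:   branch + wants cross > 0 → take C=(8.9958,0.2058) (cross=9.984)
θ=116°: ex = (C−B)/|BC| = (0.9873,-0.1592); ey = (0.1592,0.9873)
θ=116°: P = B + -3.24·ex + 1.79·ey = (-3.7905,4.0805)
θ=195°: B = A + 2.00·(cos195°, sin195°) = (-1.9319, -0.5176)
θ=195°: |BD| = 5.9544
θ=195°: circle(B,10.00) ∩ circle(D,5.00): a=9.2751, h=3.7381
θ=195°:   candidates: C₊=(6.9831,4.0126) cross=22.258; C₋=(7.6331,-3.4352) cross=-22.258
θ=195°:   branch + wants cross > 0 → take C=(6.9831,4.0126) (cross=22.258)
θ=195°: ex = (C−B)/|BC| = (0.8915,0.4530); ey = (-0.4530,0.8915)
θ=195°: P = B + -3.24·ex + 1.79·ey = (-5.6312,-0.3896)
θ=213°: B = A + 2.00·(cos213°, sin213°) = (-1.6773, -1.0893)
θ=213°: |BD| = 5.7809
θ=213°: circle(B,10.00) ∩ circle(D,5.00): a=9.3773, h=3.4736
θ=213°:   candidates: C₊=(6.8775,4.0890) cross=20.080; C₋=(8.1865,-2.7337) cross=-20.080
θ=213°:   branch + wants cross > 0 → take C=(6.8775,4.0890) (cross=20.080)
θ=213°: ex = (C−B)/|BC| = (0.8555,0.5178); ey = (-0.5178,0.8555)
θ=213°: P = B + -3.24·ex + 1.79·ey = (-5.3760,-1.2357)
θ=245°: B = A + 2.00·(cos245°, sin245°) = (-0.8452, -1.8126)
θ=245°: |BD| = 5.1732
θ=245°: circle(B,10.00) ∩ circle(D,5.00): a=9.8355, h=1.8063
θ=245°:   candidates: C₊=(7.7338,3.3254) cross=9.344; C₋=(8.9997,-0.0582) cross=-9.344
θ=245°:   branch + wants cross > 0 → take C=(7.7338,3.3254) (cross=9.344)
θ=245°: ex = (C−B)/|BC| = (0.8579,0.5138); ey = (-0.5138,0.8579)
θ=245°: P = B + -3.24·ex + 1.79·ey = (-4.5446,-1.9417)

θ=116°: -3.79 4.08
θ=195°: -5.63 -0.39
θ=213°: -5.38 -1.24
θ=245°: -4.54 -1.94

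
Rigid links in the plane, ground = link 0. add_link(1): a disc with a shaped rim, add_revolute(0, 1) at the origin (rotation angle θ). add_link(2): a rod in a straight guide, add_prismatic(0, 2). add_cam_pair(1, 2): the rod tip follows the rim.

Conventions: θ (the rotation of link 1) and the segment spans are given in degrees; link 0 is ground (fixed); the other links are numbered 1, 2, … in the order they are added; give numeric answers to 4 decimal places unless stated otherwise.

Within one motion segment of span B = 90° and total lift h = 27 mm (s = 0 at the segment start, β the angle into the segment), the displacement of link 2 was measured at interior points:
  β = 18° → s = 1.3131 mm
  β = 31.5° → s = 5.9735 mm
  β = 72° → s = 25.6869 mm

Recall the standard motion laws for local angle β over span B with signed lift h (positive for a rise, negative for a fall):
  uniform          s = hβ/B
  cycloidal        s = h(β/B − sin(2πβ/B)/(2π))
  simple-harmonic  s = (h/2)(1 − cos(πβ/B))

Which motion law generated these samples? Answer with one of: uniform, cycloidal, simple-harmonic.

candidates at β/B = r: uniform s = h·r (linear in β); cycloidal s = h·(r − sin(2πr)/(2π)); simple-harmonic s = (h/2)(1 − cos(πr))
β=18°: printed 1.3131 | uniform 5.4000, cycloidal 1.3131, simple-harmonic 2.5783
β=31.5°: printed 5.9735 | uniform 9.4500, cycloidal 5.9735, simple-harmonic 7.3711
β=72°: printed 25.6869 | uniform 21.6000, cycloidal 25.6869, simple-harmonic 24.4217
only one law matches every sample → cycloidal

cycloidal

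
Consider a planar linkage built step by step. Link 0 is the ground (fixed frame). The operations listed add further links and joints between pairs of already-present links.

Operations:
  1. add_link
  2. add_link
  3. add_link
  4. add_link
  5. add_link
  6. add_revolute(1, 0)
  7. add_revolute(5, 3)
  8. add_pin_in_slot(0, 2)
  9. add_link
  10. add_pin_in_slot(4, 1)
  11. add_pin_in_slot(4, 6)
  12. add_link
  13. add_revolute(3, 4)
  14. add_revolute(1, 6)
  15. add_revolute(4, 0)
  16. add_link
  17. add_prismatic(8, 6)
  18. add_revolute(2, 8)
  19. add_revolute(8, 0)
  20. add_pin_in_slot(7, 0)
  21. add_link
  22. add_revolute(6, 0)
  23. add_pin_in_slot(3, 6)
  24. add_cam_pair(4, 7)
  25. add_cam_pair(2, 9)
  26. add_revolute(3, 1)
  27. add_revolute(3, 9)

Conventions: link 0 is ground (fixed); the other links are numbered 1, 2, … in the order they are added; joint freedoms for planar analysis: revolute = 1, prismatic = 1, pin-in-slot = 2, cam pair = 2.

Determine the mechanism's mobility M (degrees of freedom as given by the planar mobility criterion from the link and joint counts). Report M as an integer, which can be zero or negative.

link 0 = ground. State L|J1|J2 = 1|0|0
+link1  2|0|0
+link2  3|0|0
+link3  4|0|0
+link4  5|0|0
+link5  6|0|0
R(1,0) f=1→J1  6|1|0
R(5,3) f=1→J1  6|2|0
PS(0,2) f=2→J2  6|2|1
+link6  7|2|1
PS(4,1) f=2→J2  7|2|2
PS(4,6) f=2→J2  7|2|3
+link7  8|2|3
R(3,4) f=1→J1  8|3|3
R(1,6) f=1→J1  8|4|3
R(4,0) f=1→J1  8|5|3
+link8  9|5|3
P(8,6) f=1→J1  9|6|3
R(2,8) f=1→J1  9|7|3
R(8,0) f=1→J1  9|8|3
PS(7,0) f=2→J2  9|8|4
+link9  10|8|4
R(6,0) f=1→J1  10|9|4
PS(3,6) f=2→J2  10|9|5
C(4,7) f=2→J2  10|9|6
C(2,9) f=2→J2  10|9|7
R(3,1) f=1→J1  10|10|7
R(3,9) f=1→J1  10|11|7
M = 3(10−1)−2·11−7 = 27−22−7 = -2

M = -2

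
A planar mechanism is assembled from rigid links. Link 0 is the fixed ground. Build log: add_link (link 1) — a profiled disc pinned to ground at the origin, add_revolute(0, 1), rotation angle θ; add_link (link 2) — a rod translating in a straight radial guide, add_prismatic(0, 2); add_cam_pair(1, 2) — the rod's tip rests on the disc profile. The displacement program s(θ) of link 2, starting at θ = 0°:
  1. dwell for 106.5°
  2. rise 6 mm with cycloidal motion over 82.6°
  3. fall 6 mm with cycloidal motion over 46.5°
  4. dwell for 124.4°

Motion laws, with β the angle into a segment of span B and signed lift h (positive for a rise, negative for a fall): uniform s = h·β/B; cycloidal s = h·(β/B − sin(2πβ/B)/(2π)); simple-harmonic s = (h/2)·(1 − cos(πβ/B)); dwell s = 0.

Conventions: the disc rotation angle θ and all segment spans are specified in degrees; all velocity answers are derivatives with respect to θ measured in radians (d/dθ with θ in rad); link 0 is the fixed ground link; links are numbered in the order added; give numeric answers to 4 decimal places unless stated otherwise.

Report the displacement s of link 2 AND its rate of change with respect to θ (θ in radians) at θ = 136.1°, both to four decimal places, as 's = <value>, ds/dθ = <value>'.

seg 1 [0°–106.5°] dwell: s stays 0.0000
seg 2 [106.5°–189.1°] cycloidal, h=6: θ=136.1° here. β=29.6, B=82.6. 6·(0.3584 − sin(2π·0.3584)/(2π)) = 1.4081 → s = 1.4081
velocity in seg [106.5°–189.1°] (cycloidal), θ in radians: β = 29.6° = 0.5166 rad, B = 82.6° = 1.4416 rad; ds/dθ = (h/B)(1 − cos(2πβ/B)) = (6/1.4416)(1 − cos(2π·0.3584)) = 6.781513 mm/rad

s = 1.4081, ds/dθ = 6.7815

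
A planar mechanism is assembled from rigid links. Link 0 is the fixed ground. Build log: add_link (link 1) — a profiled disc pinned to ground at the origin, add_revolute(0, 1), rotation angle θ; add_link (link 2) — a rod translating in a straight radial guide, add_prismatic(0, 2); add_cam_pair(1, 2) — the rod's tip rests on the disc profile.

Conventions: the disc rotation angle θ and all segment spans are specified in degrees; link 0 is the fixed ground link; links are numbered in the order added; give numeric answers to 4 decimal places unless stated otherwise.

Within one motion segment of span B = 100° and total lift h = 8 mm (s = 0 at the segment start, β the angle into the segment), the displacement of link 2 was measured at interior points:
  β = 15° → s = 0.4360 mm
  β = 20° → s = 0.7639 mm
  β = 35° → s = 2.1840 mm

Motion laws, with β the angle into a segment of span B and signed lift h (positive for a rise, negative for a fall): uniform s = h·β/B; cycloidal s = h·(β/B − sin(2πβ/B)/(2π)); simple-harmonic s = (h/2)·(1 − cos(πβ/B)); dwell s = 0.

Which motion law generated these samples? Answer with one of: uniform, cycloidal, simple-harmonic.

candidates at β/B = r: uniform s = h·r (linear in β); cycloidal s = h·(r − sin(2πr)/(2π)); simple-harmonic s = (h/2)(1 − cos(πr))
β=15°: printed 0.4360 | uniform 1.2000, cycloidal 0.1699, simple-harmonic 0.4360
β=20°: printed 0.7639 | uniform 1.6000, cycloidal 0.3891, simple-harmonic 0.7639
β=35°: printed 2.1840 | uniform 2.8000, cycloidal 1.7699, simple-harmonic 2.1840
only one law matches every sample → simple-harmonic

simple-harmonic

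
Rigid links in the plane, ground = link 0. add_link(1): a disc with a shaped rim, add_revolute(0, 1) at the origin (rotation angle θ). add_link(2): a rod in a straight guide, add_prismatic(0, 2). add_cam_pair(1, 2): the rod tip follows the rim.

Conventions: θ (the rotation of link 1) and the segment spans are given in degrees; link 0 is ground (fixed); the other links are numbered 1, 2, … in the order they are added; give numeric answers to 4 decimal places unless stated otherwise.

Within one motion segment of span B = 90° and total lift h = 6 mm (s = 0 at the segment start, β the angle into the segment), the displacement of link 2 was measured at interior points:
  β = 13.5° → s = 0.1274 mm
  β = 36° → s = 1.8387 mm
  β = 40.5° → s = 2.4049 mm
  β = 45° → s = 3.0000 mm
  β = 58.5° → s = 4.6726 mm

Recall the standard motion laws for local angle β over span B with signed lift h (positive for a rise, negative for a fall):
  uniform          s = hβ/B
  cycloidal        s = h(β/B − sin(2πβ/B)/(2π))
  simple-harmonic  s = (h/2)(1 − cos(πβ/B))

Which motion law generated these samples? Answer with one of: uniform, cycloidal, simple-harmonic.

candidates at β/B = r: uniform s = h·r (linear in β); cycloidal s = h·(r − sin(2πr)/(2π)); simple-harmonic s = (h/2)(1 − cos(πr))
β=13.5°: printed 0.1274 | uniform 0.9000, cycloidal 0.1274, simple-harmonic 0.3270
β=36°: printed 1.8387 | uniform 2.4000, cycloidal 1.8387, simple-harmonic 2.0729
β=40.5°: printed 2.4049 | uniform 2.7000, cycloidal 2.4049, simple-harmonic 2.5307
β=45°: printed 3.0000 | uniform 3.0000, cycloidal 3.0000, simple-harmonic 3.0000
β=58.5°: printed 4.6726 | uniform 3.9000, cycloidal 4.6726, simple-harmonic 4.3620
only one law matches every sample → cycloidal

cycloidal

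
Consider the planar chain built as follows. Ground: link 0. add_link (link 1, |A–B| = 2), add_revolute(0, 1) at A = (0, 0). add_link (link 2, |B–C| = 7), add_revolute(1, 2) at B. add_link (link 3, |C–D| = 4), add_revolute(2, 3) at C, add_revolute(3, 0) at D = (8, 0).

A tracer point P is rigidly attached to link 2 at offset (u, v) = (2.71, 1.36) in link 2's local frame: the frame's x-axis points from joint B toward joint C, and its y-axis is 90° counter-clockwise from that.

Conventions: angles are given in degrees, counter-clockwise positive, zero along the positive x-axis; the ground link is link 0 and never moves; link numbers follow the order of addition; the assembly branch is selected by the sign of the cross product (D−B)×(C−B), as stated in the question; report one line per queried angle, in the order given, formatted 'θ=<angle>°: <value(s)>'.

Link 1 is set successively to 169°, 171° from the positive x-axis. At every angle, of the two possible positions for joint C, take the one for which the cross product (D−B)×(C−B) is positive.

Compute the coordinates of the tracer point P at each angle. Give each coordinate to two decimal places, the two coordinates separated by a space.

A=(0,0), D=(8.00,0)
θ=169°: B = A + 2.00·(cos169°, sin169°) = (-1.9633, 0.3816)
θ=169°: |BD| = 9.9706
θ=169°: circle(B,7.00) ∩ circle(D,4.00): a=6.6402, h=2.2155
θ=169°:   candidates: C₊=(4.7568,2.3413) cross=22.090; C₋=(4.5872,-2.0864) cross=-22.090
θ=169°:   branch + wants cross > 0 → take C=(4.7568,2.3413) (cross=22.090)
θ=169°: ex = (C−B)/|BC| = (0.9600,0.2800); ey = (-0.2800,0.9600)
θ=169°: P = B + 2.71·ex + 1.36·ey = (0.2576,2.4459)
θ=171°: B = A + 2.00·(cos171°, sin171°) = (-1.9754, 0.3129)
θ=171°: |BD| = 9.9803
θ=171°: circle(B,7.00) ∩ circle(D,4.00): a=6.6434, h=2.2057
θ=171°:   candidates: C₊=(4.7339,2.3092) cross=22.014; C₋=(4.5956,-2.1000) cross=-22.014
θ=171°:   branch + wants cross > 0 → take C=(4.7339,2.3092) (cross=22.014)
θ=171°: ex = (C−B)/|BC| = (0.9585,0.2852); ey = (-0.2852,0.9585)
θ=171°: P = B + 2.71·ex + 1.36·ey = (0.2342,2.3893)

θ=169°: 0.26 2.45
θ=171°: 0.23 2.39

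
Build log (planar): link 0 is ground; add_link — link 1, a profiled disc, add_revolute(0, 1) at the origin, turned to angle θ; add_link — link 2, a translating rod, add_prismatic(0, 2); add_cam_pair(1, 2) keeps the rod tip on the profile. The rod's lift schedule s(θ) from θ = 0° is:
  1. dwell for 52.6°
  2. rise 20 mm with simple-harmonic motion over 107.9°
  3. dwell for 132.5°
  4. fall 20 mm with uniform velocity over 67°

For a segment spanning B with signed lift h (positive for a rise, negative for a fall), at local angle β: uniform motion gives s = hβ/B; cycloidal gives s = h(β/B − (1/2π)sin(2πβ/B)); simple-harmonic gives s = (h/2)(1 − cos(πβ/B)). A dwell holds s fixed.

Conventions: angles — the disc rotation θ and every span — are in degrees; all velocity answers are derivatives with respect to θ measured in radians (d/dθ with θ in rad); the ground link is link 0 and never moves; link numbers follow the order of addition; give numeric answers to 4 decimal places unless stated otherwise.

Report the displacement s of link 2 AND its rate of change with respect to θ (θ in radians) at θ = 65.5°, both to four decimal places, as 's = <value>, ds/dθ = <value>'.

seg 1 [0°–52.6°] dwell: s stays 0.0000
seg 2 [52.6°–160.5°] simple-harmonic, h=20: θ=65.5° here. β=12.9, B=107.9. 20/2·(1 − cos(π·0.1196)) = 0.6971 → s = 0.6971
velocity in seg [52.6°–160.5°] (simple-harmonic), θ in radians: β = 12.9° = 0.2251 rad, B = 107.9° = 1.8832 rad; ds/dθ = (πh/(2B)) sin(πβ/B) = (π·20/(2·1.8832)) sin(π·0.1196) = 6.119412 mm/rad

s = 0.6971, ds/dθ = 6.1194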